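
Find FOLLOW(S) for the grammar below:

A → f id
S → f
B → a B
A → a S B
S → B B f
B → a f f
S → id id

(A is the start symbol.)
In A → a S B: S is followed by B, add FIRST(B) \ {ε} = { 'a' }

Taking the union: FOLLOW(S) = { 'a' }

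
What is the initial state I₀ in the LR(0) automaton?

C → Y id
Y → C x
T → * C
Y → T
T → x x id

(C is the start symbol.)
First, augment the grammar with C' → C
I₀ = CLOSURE({ [C' → . C] }):
  [C' → . C] has the dot before C: add [C → . Y id]
  [C → . Y id] has the dot before Y: add [Y → . C x], [Y → . T]
  [Y → . T] has the dot before T: add [T → . * C], [T → . x x id]
No further items can be added.

I₀ = { [C → . Y id], [C' → . C], [T → . * C], [T → . x x id], [Y → . C x], [Y → . T] }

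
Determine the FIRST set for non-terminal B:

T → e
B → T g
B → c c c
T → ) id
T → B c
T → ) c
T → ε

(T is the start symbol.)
{ ')', 'c', 'e', 'g' }

FIRST sets of the other non-terminals involved (by the same procedure, iterated to a fixed point):
  FIRST(T) = { ')', 'c', 'e', 'g', ε }

From B → T g:
  - T is a non-terminal: add FIRST(T) \ {ε} = { ')', 'c', 'e', 'g' }
    T is nullable, so continue to the next symbol
  - g is a terminal: add 'g' and stop
From B → c c c:
  - c is a terminal: add 'c' and stop

Collecting: FIRST(B) = { ')', 'c', 'e', 'g' }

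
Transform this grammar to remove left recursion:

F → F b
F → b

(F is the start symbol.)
F is directly left-recursive. The standard transformation for
  A → A α₁ | ... | A α_m | β₁ | ... | β_n
is
  A  → β₁ A' | ... | β_n A'
  A' → α₁ A' | ... | α_m A' | ε

F → b becomes F → b F'
F → F b becomes F' → b F'
Add F' → ε

Resulting grammar:
F → b F'
F' → b F'
F' → ε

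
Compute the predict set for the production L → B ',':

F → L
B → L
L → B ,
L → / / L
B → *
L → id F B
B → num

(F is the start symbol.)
PREDICT(L → B ',') = (FIRST(RHS) \ {ε}) ∪ (FOLLOW(L) if ε ∈ FIRST(RHS), i.e. RHS ⇒* ε)
FIRST(B) = { '*', '/', 'id', 'num' }
FIRST(B ',') = { '*', '/', 'id', 'num' }
ε ∉ FIRST(B ','), so FOLLOW(L) is not added.
PREDICT(L → B ',') = { '*', '/', 'id', 'num' }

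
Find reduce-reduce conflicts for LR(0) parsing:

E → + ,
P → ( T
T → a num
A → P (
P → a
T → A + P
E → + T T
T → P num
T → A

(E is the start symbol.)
No reduce-reduce conflicts

Augment with E' → E and build the canonical LR(0) collection (I0 = CLOSURE({[E' → . E]}), then GOTO on every symbol after a dot until no new states appear). It has 17 states:
  I0: { [E → . + ,], [E → . + T T], [E' → . E] }  — shift
  I1: { [A → . P (], [E → + . ,], [E → + . T T], [P → . ( T], [P → . a], [T → . A + P], [T → . A], [T → . P num], [T → . a num] }  — shift
  I2: { [E' → E .] }  — accept
  I3: { [A → . P (], [P → ( . T], [P → . ( T], [P → . a], [T → . A + P], [T → . A], [T → . P num], [T → . a num] }  — shift
  I4: { [E → + , .] }  — reduce
  I5: { [T → A . + P], [T → A .] }  — shift, reduce
  I6: { [A → P . (], [T → P . num] }  — shift
  I7: { [A → . P (], [E → + T . T], [P → . ( T], [P → . a], [T → . A + P], [T → . A], [T → . P num], [T → . a num] }  — shift
  I8: { [P → a .], [T → a . num] }  — shift, reduce
  I9: { [T → a num .] }  — reduce
  I10: { [E → + T T .] }  — reduce
  I11: { [A → P ( .] }  — reduce
  I12: { [T → P num .] }  — reduce
  I13: { [P → . ( T], [P → . a], [T → A + . P] }  — shift
  I14: { [T → A + P .] }  — reduce
  I15: { [P → a .] }  — reduce
  I16: { [P → ( T .] }  — reduce

No state contains more than one complete item.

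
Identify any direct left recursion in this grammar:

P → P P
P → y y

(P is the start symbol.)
P → P P: LEFT RECURSIVE (starts with P)
P → y y: starts with y

The grammar has direct left recursion on: P.

Answer: Yes, P is left-recursive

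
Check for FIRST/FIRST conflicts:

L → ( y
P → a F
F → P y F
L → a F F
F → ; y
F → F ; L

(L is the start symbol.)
Yes. F → P y F / F → F ';' L on { 'a' }; F → ';' y / F → F ';' L on { ';' }

A FIRST/FIRST conflict occurs when two productions N → α and N → β for the same non-terminal have FIRST(α) ∩ FIRST(β) ≠ ∅ (with ε ∈ FIRST of a nullable right-hand side, so two nullable alternatives also conflict).

FIRST sets of the non-terminals at (or reachable through a nullable prefix from) the front of some alternative:
  FIRST(P) = { 'a' }
  FIRST(F) = { ';', 'a' }

Productions for L:
  L → ( y: FIRST = { '(' }
  L → a F F: FIRST = { 'a' }
Productions for F:
  F → P y F: FIRST = { 'a' }
  F → ; y: FIRST = { ';' }
  F → F ; L: FIRST = { ';', 'a' }
P has only one production, so no FIRST/FIRST conflict is possible there.

Conflict for F: F → P y F and F → F ; L
  Overlap: { 'a' }
Conflict for F: F → ; y and F → F ; L
  Overlap: { ';' }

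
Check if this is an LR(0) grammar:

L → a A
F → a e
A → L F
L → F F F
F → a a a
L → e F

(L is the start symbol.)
No. Shift-reduce conflict between [F → a e .] and [F → . a a a]

A grammar is LR(0) if no state in the canonical LR(0) collection has:
  - both a shift item (dot before a terminal) and a complete item (shift-reduce conflict), or
  - two or more complete items (reduce-reduce conflict; the accept item [L' → L .] counts as a complete item here).

Augment with L' → L and build the canonical LR(0) collection (I0 = CLOSURE({[L' → . L]}), then GOTO on every symbol after a dot until no new states appear). It has 18 states:
  I0: { [F → . a a a], [F → . a e], [L → . F F F], [L → . a A], [L → . e F], [L' → . L] }  — shift
  I1: { [F → . a a a], [F → . a e], [L → F . F F] }  — shift
  I2: { [L' → L .] }  — accept
  I3: { [A → . L F], [F → . a a a], [F → . a e], [F → a . a a], [F → a . e], [L → . F F F], [L → . a A], [L → . e F], [L → a . A] }  — shift
  I4: { [F → . a a a], [F → . a e], [L → e . F] }  — shift
  I5: { [L → e F .] }  — reduce
  I6: { [F → a . a a], [F → a . e] }  — shift
  I7: { [F → a a . a] }  — shift
  I8: { [F → a e .] }  — reduce
  I9: { [F → a a a .] }  — reduce
  I10: { [L → a A .] }  — reduce
  I11: { [A → L . F], [F → . a a a], [F → . a e] }  — shift
  I12: { [A → . L F], [F → . a a a], [F → . a e], [F → a . a a], [F → a . e], [F → a a . a], [L → . F F F], [L → . a A], [L → . e F], [L → a . A] }  — shift
  I13: { [F → . a a a], [F → . a e], [F → a e .], [L → e . F] }  — shift, reduce
  I14: { [A → . L F], [F → . a a a], [F → . a e], [F → a . a a], [F → a . e], [F → a a . a], [F → a a a .], [L → . F F F], [L → . a A], [L → . e F], [L → a . A] }  — shift, reduce
  I15: { [A → L F .] }  — reduce
  I16: { [F → . a a a], [F → . a e], [L → F F . F] }  — shift
  I17: { [L → F F F .] }  — reduce

Conflict in state I13:
  Shift-reduce conflict between [F → a e .] and [F → . a a a]
So the grammar is NOT LR(0).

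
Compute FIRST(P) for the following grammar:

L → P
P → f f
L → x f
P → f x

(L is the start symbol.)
{ 'f' }

From P → f f:
  - f is a terminal: add 'f' and stop
From P → f x:
  - f is a terminal: add 'f' and stop

Collecting: FIRST(P) = { 'f' }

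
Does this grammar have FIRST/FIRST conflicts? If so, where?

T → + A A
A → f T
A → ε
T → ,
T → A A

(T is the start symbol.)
FIRST sets of the non-terminals at (or reachable through a nullable prefix from) the front of some alternative:
  FIRST(A) = { 'f', ε }

Productions for T:
  T → + A A: FIRST = { '+' }
  T → ,: FIRST = { ',' }
  T → A A: FIRST = { 'f', ε }
Productions for A:
  A → f T: FIRST = { 'f' }
  A → ε: FIRST = { ε }

All alternatives of each non-terminal have pairwise disjoint FIRST sets.

Answer: No FIRST/FIRST conflicts.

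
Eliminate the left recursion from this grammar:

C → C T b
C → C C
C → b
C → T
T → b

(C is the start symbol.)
C → b C'
C → T C'
C' → T b C'
C' → C C'
C' → ε
T → b

C is directly left-recursive. The standard transformation for
  A → A α₁ | ... | A α_m | β₁ | ... | β_n
is
  A  → β₁ A' | ... | β_n A'
  A' → α₁ A' | ... | α_m A' | ε

C → b becomes C → b C'
C → T becomes C → T C'
C → C T b becomes C' → T b C'
C → C C becomes C' → C C'
Add C' → ε

Productions for other non-terminals are unchanged:
  T → b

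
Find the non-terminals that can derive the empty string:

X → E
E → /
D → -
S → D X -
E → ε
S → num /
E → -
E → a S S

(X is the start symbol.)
ε-productions: E → ε
So E is immediately nullable.
X → E: every symbol on the right is nullable, so X is nullable too.
No further non-terminal can be added: every production for the remaining non-terminals contains a terminal or a non-nullable non-terminal.
Nullable = { 'E', 'X' }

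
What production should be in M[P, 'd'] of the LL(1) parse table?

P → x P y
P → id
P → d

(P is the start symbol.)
P → d

To find M[P, 'd'], we find productions for P where 'd' is in the predict set (PREDICT(N → α) = (FIRST(α) \ {ε}) ∪ (FOLLOW(N) if α ⇒* ε)).

P → x P y: PREDICT = { 'x' }
P → id: PREDICT = { 'id' }
P → d: PREDICT = { 'd' }
  'd' is in predict set, so this production goes in M[P, 'd']

M[P, 'd'] = P → d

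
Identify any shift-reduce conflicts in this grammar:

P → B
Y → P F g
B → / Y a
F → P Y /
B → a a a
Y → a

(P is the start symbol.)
A shift-reduce conflict occurs when an LR(0) state has both:
  - a complete (reduce) item [A → α .] (dot at the end), and
  - a shift item [B → β . c γ] (dot before a terminal).

Augment with P' → P and build the canonical LR(0) collection (I0 = CLOSURE({[P' → . P]}), then GOTO on every symbol after a dot until no new states appear). It has 16 states:
  I0: { [B → . / Y a], [B → . a a a], [P → . B], [P' → . P] }  — shift
  I1: { [B → . / Y a], [B → . a a a], [B → / . Y a], [P → . B], [Y → . P F g], [Y → . a] }  — shift
  I2: { [P → B .] }  — reduce
  I3: { [P' → P .] }  — accept
  I4: { [B → a . a a] }  — shift
  I5: { [B → a a . a] }  — shift
  I6: { [B → a a a .] }  — reduce
  I7: { [B → . / Y a], [B → . a a a], [F → . P Y /], [P → . B], [Y → P . F g] }  — shift
  I8: { [B → / Y . a] }  — shift
  I9: { [B → a . a a], [Y → a .] }  — shift, reduce
  I10: { [B → / Y a .] }  — reduce
  I11: { [Y → P F . g] }  — shift
  I12: { [B → . / Y a], [B → . a a a], [F → P . Y /], [P → . B], [Y → . P F g], [Y → . a] }  — shift
  I13: { [F → P Y . /] }  — shift
  I14: { [F → P Y / .] }  — reduce
  I15: { [Y → P F g .] }  — reduce

I9 contains reduce item [Y → a .] and shift item [B → a . a a] — shift-reduce conflict.

Answer: Yes — I9: [Y → a .] vs [B → a . a a]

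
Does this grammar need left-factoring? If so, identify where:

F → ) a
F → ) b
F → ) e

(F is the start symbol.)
Left-factoring is needed when two productions for the same non-terminal
share a common prefix on the right-hand side.

Productions for F:
  F → ) a
  F → ) b
  F → ) e

Found common prefix ')' in productions for F

Answer: Yes, F has productions with common prefix ')'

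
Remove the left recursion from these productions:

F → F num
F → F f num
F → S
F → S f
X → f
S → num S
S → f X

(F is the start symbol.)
F → S F'
F → S f F'
F' → num F'
F' → f num F'
F' → ε
X → f
S → num S
S → f X

F is directly left-recursive. The standard transformation for
  A → A α₁ | ... | A α_m | β₁ | ... | β_n
is
  A  → β₁ A' | ... | β_n A'
  A' → α₁ A' | ... | α_m A' | ε

F → S becomes F → S F'
F → S f becomes F → S f F'
F → F num becomes F' → num F'
F → F f num becomes F' → f num F'
Add F' → ε

Productions for other non-terminals are unchanged:
  X → f
  S → num S
  S → f X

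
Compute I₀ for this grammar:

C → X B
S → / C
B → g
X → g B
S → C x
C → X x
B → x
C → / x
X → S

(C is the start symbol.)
First, augment the grammar with C' → C
I₀ = CLOSURE({ [C' → . C] }):
  [C' → . C] has the dot before C: add [C → . X B], [C → . X x], [C → . / x]
  [C → . X B] has the dot before X: add [X → . g B], [X → . S]
  [X → . S] has the dot before S: add [S → . / C], [S → . C x]
No further items can be added.

I₀ = { [C → . / x], [C → . X B], [C → . X x], [C' → . C], [S → . / C], [S → . C x], [X → . S], [X → . g B] }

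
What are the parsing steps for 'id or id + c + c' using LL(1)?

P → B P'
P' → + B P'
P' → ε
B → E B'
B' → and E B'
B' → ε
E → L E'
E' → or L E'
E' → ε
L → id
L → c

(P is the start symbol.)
LL(1) parsing maintains a stack (initially the start symbol over $) and the input. At each step: if the stack top is a terminal, match it against the current input token; if it is a non-terminal N, replace it with the RHS of M[N, lookahead] (the unique production whose predict set contains the lookahead).

Stack is shown with the top on the left.

Stack            Input               Action
-------------------------------------------
P $              id or id + c + c $  output P → B P'
B P' $           id or id + c + c $  output B → E B'
E B' P' $        id or id + c + c $  output E → L E'
L E' B' P' $     id or id + c + c $  output L → id
id E' B' P' $    id or id + c + c $  match 'id'
E' B' P' $       or id + c + c $     output E' → or L E'
or L E' B' P' $  or id + c + c $     match 'or'
L E' B' P' $     id + c + c $        output L → id
id E' B' P' $    id + c + c $        match 'id'
E' B' P' $       + c + c $           output E' → ε
B' P' $          + c + c $           output B' → ε
P' $             + c + c $           output P' → + B P'
+ B P' $         + c + c $           match '+'
B P' $           c + c $             output B → E B'
E B' P' $        c + c $             output E → L E'
L E' B' P' $     c + c $             output L → c
c E' B' P' $     c + c $             match 'c'
E' B' P' $       + c $               output E' → ε
B' P' $          + c $               output B' → ε
P' $             + c $               output P' → + B P'
+ B P' $         + c $               match '+'
B P' $           c $                 output B → E B'
E B' P' $        c $                 output E → L E'
L E' B' P' $     c $                 output L → c
c E' B' P' $     c $                 match 'c'
E' B' P' $       $                   output E' → ε
B' P' $          $                   output B' → ε
P' $             $                   output P' → ε
$                $                   accept

The string is accepted.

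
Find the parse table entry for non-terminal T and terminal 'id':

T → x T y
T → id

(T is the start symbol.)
To find M[T, 'id'], we find productions for T where 'id' is in the predict set (PREDICT(N → α) = (FIRST(α) \ {ε}) ∪ (FOLLOW(N) if α ⇒* ε)).

T → x T y: PREDICT = { 'x' }
T → id: PREDICT = { 'id' }
  'id' is in predict set, so this production goes in M[T, 'id']

M[T, 'id'] = T → id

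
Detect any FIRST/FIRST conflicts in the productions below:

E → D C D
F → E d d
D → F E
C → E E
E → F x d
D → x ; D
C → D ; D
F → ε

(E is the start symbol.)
FIRST sets of the non-terminals at (or reachable through a nullable prefix from) the front of some alternative:
  FIRST(D) = { 'x' }
  FIRST(F) = { 'x', ε }
  FIRST(E) = { 'x' }

Productions for E:
  E → D C D: FIRST = { 'x' }
  E → F x d: FIRST = { 'x' }
Productions for F:
  F → E d d: FIRST = { 'x' }
  F → ε: FIRST = { ε }
Productions for D:
  D → F E: FIRST = { 'x' }
  D → x ; D: FIRST = { 'x' }
Productions for C:
  C → E E: FIRST = { 'x' }
  C → D ; D: FIRST = { 'x' }

Conflict for E: E → D C D and E → F x d
  Overlap: { 'x' }
Conflict for D: D → F E and D → x ; D
  Overlap: { 'x' }
Conflict for C: C → E E and C → D ; D
  Overlap: { 'x' }

Answer: Yes. E → D C D / E → F x d on { 'x' }; D → F E / D → x ';' D on { 'x' }; C → E E / C → D ';' D on { 'x' }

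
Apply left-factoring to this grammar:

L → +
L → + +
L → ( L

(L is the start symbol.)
L → + L'
L' → ε
L' → +
L → ( L

Left-factoring transforms A → αβ₁ | αβ₂ into A → αA' and A' → β₁ | β₂
(α is the longest common prefix among the alternatives). Repeat until
no nonterminal has two alternatives with a common prefix.

Round 1: L has alternatives sharing prefix '+'. Introduce L': L → + L'
  Add: L' → ε
  Add: L' → +

No remaining common prefixes — done.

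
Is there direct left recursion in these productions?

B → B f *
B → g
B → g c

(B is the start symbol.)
Yes, B is left-recursive

B → B f *: LEFT RECURSIVE (starts with B)
B → g: starts with g
B → g c: starts with g

The grammar has direct left recursion on: B.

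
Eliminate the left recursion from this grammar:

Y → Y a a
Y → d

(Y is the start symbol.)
Y is directly left-recursive. The standard transformation for
  A → A α₁ | ... | A α_m | β₁ | ... | β_n
is
  A  → β₁ A' | ... | β_n A'
  A' → α₁ A' | ... | α_m A' | ε

Y → d becomes Y → d Y'
Y → Y a a becomes Y' → a a Y'
Add Y' → ε

Resulting grammar:
Y → d Y'
Y' → a a Y'
Y' → ε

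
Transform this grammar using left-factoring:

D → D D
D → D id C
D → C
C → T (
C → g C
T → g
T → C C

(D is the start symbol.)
D → D D'
D' → D
D' → id C
D → C
C → T (
C → g C
T → g
T → C C

Left-factoring transforms A → αβ₁ | αβ₂ into A → αA' and A' → β₁ | β₂
(α is the longest common prefix among the alternatives). Repeat until
no nonterminal has two alternatives with a common prefix.

Round 1: D has alternatives sharing prefix 'D'. Introduce D': D → D D'
  Add: D' → D
  Add: D' → id C

No remaining common prefixes — done.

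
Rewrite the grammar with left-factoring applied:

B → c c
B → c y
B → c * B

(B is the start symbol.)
B → c B'
B' → c
B' → y
B' → * B

Left-factoring transforms A → αβ₁ | αβ₂ into A → αA' and A' → β₁ | β₂
(α is the longest common prefix among the alternatives). Repeat until
no nonterminal has two alternatives with a common prefix.

Round 1: B has alternatives sharing prefix 'c'. Introduce B': B → c B'
  Add: B' → c
  Add: B' → y
  Add: B' → * B

No remaining common prefixes — done.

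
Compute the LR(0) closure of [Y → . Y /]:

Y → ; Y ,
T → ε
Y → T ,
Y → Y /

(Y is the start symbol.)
To compute CLOSURE, for each item [A → α.Bβ] where B is a non-terminal, add [B → .γ] for all productions B → γ; repeat for the newly added items until nothing changes.

Start with: [Y → . Y /]
  [Y → . Y /] has the dot before Y: add [Y → . ; Y ,], [Y → . T ,]
  [Y → . T ,] has the dot before T: add [T → .]
No further items can be added.

CLOSURE = { [T → .], [Y → . ; Y ,], [Y → . T ,], [Y → . Y /] }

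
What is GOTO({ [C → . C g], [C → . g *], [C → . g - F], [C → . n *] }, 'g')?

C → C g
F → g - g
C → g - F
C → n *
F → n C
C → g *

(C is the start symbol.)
GOTO(I, 'g') = CLOSURE({ [A → αX.β] : [A → α.Xβ] ∈ I, X = 'g' })

Items with dot before 'g', with the dot advanced:
  [C → . g *] → [C → g . *]
  [C → . g - F] → [C → g . - F]
Closure adds nothing (no advanced item has the dot before a non-terminal).

GOTO = { [C → g . *], [C → g . - F] }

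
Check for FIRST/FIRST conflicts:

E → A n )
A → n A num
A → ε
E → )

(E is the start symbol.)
No FIRST/FIRST conflicts.

FIRST sets of the non-terminals at (or reachable through a nullable prefix from) the front of some alternative:
  FIRST(A) = { 'n', ε }

Productions for E:
  E → A n ): FIRST = { 'n' }
  E → ): FIRST = { ')' }
Productions for A:
  A → n A num: FIRST = { 'n' }
  A → ε: FIRST = { ε }

All alternatives of each non-terminal have pairwise disjoint FIRST sets.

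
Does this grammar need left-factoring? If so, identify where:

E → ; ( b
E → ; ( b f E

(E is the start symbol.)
Left-factoring is needed when two productions for the same non-terminal
share a common prefix on the right-hand side.

Productions for E:
  E → ; ( b
  E → ; ( b f E

Found common prefix '; ( b' in productions for E

Answer: Yes, E has productions with common prefix '; ( b'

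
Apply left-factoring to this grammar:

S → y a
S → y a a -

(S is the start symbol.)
S → y a S'
S' → ε
S' → a -

Left-factoring transforms A → αβ₁ | αβ₂ into A → αA' and A' → β₁ | β₂
(α is the longest common prefix among the alternatives). Repeat until
no nonterminal has two alternatives with a common prefix.

Round 1: S has alternatives sharing prefix 'y a'. Introduce S': S → y a S'
  Add: S' → ε
  Add: S' → a -

No remaining common prefixes — done.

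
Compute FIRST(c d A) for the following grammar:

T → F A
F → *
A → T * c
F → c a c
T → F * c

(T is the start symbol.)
To compute FIRST(c d A), process the symbols left to right:
Symbol c is a terminal. Add 'c' and stop.
FIRST(c d A) = { 'c' }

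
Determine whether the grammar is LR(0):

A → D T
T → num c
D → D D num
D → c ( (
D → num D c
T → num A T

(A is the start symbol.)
No. Shift-reduce conflict between [D → num D c .] and [D → c . ( (]

A grammar is LR(0) if no state in the canonical LR(0) collection has:
  - both a shift item (dot before a terminal) and a complete item (shift-reduce conflict), or
  - two or more complete items (reduce-reduce conflict; the accept item [A' → A .] counts as a complete item here).

Augment with A' → A and build the canonical LR(0) collection (I0 = CLOSURE({[A' → . A]}), then GOTO on every symbol after a dot until no new states appear). It has 18 states:
  I0: { [A → . D T], [A' → . A], [D → . D D num], [D → . c ( (], [D → . num D c] }  — shift
  I1: { [A' → A .] }  — accept
  I2: { [A → D . T], [D → . D D num], [D → . c ( (], [D → . num D c], [D → D . D num], [T → . num A T], [T → . num c] }  — shift
  I3: { [D → c . ( (] }  — shift
  I4: { [D → . D D num], [D → . c ( (], [D → . num D c], [D → num . D c] }  — shift
  I5: { [D → . D D num], [D → . c ( (], [D → . num D c], [D → D . D num], [D → num D . c] }  — shift
  I6: { [D → . D D num], [D → . c ( (], [D → . num D c], [D → D . D num], [D → D D . num] }  — shift
  I7: { [D → c . ( (], [D → num D c .] }  — shift, reduce
  I8: { [D → c ( . (] }  — shift
  I9: { [D → c ( ( .] }  — reduce
  I10: { [D → . D D num], [D → . c ( (], [D → . num D c], [D → D D num .], [D → num . D c] }  — shift, reduce
  I11: { [A → D T .] }  — reduce
  I12: { [A → . D T], [D → . D D num], [D → . c ( (], [D → . num D c], [D → num . D c], [T → num . A T], [T → num . c] }  — shift
  I13: { [T → . num A T], [T → . num c], [T → num A . T] }  — shift
  I14: { [A → D . T], [D → . D D num], [D → . c ( (], [D → . num D c], [D → D . D num], [D → num D . c], [T → . num A T], [T → . num c] }  — shift
  I15: { [D → c . ( (], [T → num c .] }  — shift, reduce
  I16: { [T → num A T .] }  — reduce
  I17: { [A → . D T], [D → . D D num], [D → . c ( (], [D → . num D c], [T → num . A T], [T → num . c] }  — shift

Conflict in state I7:
  Shift-reduce conflict between [D → num D c .] and [D → c . ( (]
So the grammar is NOT LR(0).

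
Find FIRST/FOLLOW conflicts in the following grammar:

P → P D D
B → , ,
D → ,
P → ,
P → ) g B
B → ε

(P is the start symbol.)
Yes. B → ',' ',' with FOLLOW(B) on { ',' }

Nullable non-terminals: B.

B: nullable alternative(s) B → ε; FOLLOW(B) = { $, ',' }
  B → , ,: FIRST \ {ε} = { ',' } — overlaps FOLLOW(B) on { ',' }: CONFLICT
  B → ε: FIRST \ {ε} = { } — this is the only nullable alternative, skip

D, P have no nullable alternative, so no FIRST/FOLLOW check is needed there.

So the grammar has 1 FIRST/FOLLOW conflict (marked CONFLICT above).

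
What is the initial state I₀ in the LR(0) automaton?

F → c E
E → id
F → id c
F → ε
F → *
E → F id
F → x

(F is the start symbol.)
First, augment the grammar with F' → F
I₀ = CLOSURE({ [F' → . F] }):
  [F' → . F] has the dot before F: add [F → . c E], [F → . id c], [F → .], [F → . *], [F → . x]
No further items can be added.

I₀ = { [F → . *], [F → . c E], [F → . id c], [F → . x], [F → .], [F' → . F] }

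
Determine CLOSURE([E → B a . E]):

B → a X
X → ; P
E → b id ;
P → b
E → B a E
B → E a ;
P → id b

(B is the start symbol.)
Start with: [E → B a . E]
  [E → B a . E] has the dot before E: add [E → . b id ;], [E → . B a E]
  [E → . B a E] has the dot before B: add [B → . a X], [B → . E a ;]
No further items can be added.

CLOSURE = { [B → . E a ;], [B → . a X], [E → . B a E], [E → . b id ;], [E → B a . E] }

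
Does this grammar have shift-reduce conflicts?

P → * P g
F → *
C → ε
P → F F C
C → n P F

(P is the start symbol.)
A shift-reduce conflict occurs when an LR(0) state has both:
  - a complete (reduce) item [A → α .] (dot at the end), and
  - a shift item [B → β . c γ] (dot before a terminal).

Augment with P' → P and build the canonical LR(0) collection (I0 = CLOSURE({[P' → . P]}), then GOTO on every symbol after a dot until no new states appear). It has 12 states:
  I0: { [F → . *], [P → . * P g], [P → . F F C], [P' → . P] }  — shift
  I1: { [F → * .], [F → . *], [P → * . P g], [P → . * P g], [P → . F F C] }  — shift, reduce
  I2: { [F → . *], [P → F . F C] }  — shift
  I3: { [P' → P .] }  — accept
  I4: { [F → * .] }  — reduce
  I5: { [C → . n P F], [C → .], [P → F F . C] }  — shift, reduce
  I6: { [P → F F C .] }  — reduce
  I7: { [C → n . P F], [F → . *], [P → . * P g], [P → . F F C] }  — shift
  I8: { [C → n P . F], [F → . *] }  — shift
  I9: { [C → n P F .] }  — reduce
  I10: { [P → * P . g] }  — shift
  I11: { [P → * P g .] }  — reduce

I1 contains reduce item [F → * .] and shift items [F → . *], [P → . * P g] — shift-reduce conflict.
I5 contains reduce item [C → .] and shift item [C → . n P F] — shift-reduce conflict.

Answer: Yes — I1: [F → * .] vs [F → . *]; I5: [C → .] vs [C → . n P F]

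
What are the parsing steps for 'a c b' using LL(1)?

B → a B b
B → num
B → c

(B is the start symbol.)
LL(1) parsing maintains a stack (initially the start symbol over $) and the input. At each step: if the stack top is a terminal, match it against the current input token; if it is a non-terminal N, replace it with the RHS of M[N, lookahead] (the unique production whose predict set contains the lookahead).

Stack is shown with the top on the left.

Stack    Input    Action
------------------------
B $      a c b $  output B → a B b
a B b $  a c b $  match 'a'
B b $    c b $    output B → c
c b $    c b $    match 'c'
b $      b $      match 'b'
$        $        accept

The string is accepted.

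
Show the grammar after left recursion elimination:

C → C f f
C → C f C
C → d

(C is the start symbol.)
C → d C'
C' → f f C'
C' → f C C'
C' → ε

C is directly left-recursive. The standard transformation for
  A → A α₁ | ... | A α_m | β₁ | ... | β_n
is
  A  → β₁ A' | ... | β_n A'
  A' → α₁ A' | ... | α_m A' | ε

C → d becomes C → d C'
C → C f f becomes C' → f f C'
C → C f C becomes C' → f C C'
Add C' → ε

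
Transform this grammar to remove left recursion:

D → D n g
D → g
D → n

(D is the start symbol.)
D → g D'
D → n D'
D' → n g D'
D' → ε

D is directly left-recursive. The standard transformation for
  A → A α₁ | ... | A α_m | β₁ | ... | β_n
is
  A  → β₁ A' | ... | β_n A'
  A' → α₁ A' | ... | α_m A' | ε

D → g becomes D → g D'
D → n becomes D → n D'
D → D n g becomes D' → n g D'
Add D' → ε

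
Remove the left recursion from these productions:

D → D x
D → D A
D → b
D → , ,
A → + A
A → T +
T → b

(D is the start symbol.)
D is directly left-recursive. The standard transformation for
  A → A α₁ | ... | A α_m | β₁ | ... | β_n
is
  A  → β₁ A' | ... | β_n A'
  A' → α₁ A' | ... | α_m A' | ε

D → b becomes D → b D'
D → , , becomes D → , , D'
D → D x becomes D' → x D'
D → D A becomes D' → A D'
Add D' → ε

Productions for other non-terminals are unchanged:
  A → + A
  A → T +
  T → b

Resulting grammar:
D → b D'
D → , , D'
D' → x D'
D' → A D'
D' → ε
A → + A
A → T +
T → b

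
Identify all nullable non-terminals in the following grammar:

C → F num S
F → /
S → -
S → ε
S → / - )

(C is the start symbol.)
{ 'S' }

ε-productions: S → ε
So S is immediately nullable.
No further non-terminal can be added: every production for the remaining non-terminals contains a terminal or a non-nullable non-terminal.
Nullable = { 'S' }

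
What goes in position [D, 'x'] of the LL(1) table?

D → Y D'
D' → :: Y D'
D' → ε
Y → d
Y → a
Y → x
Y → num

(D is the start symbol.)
D → Y D'

To find M[D, 'x'], we find productions for D where 'x' is in the predict set (PREDICT(N → α) = (FIRST(α) \ {ε}) ∪ (FOLLOW(N) if α ⇒* ε)).

Relevant sets:
  FIRST(Y) = { 'a', 'd', 'num', 'x' }

D → Y D': PREDICT = { 'a', 'd', 'num', 'x' }
  'x' is in predict set, so this production goes in M[D, 'x']

M[D, 'x'] = D → Y D'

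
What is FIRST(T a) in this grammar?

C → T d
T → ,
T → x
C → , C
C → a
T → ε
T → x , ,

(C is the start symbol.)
{ ',', 'a', 'x' }

FIRST sets of the non-terminals involved (from the grammar, by fixed-point iteration):
  FIRST(T) = { ',', 'x', ε }

To compute FIRST(T a), process the symbols left to right:
Symbol T is a non-terminal. Add FIRST(T) \ {ε} = { ',', 'x' }
T is nullable (ε ∈ FIRST(T)), continue to the next symbol.
Symbol a is a terminal. Add 'a' and stop.
FIRST(T a) = { ',', 'a', 'x' }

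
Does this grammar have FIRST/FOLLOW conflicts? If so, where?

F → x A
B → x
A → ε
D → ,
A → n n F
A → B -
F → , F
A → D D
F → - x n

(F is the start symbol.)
A FIRST/FOLLOW conflict occurs when a non-terminal N has a nullable alternative N → β (β ⇒* ε) and another alternative N → α with FIRST(α) ∩ FOLLOW(N) ≠ ∅: on such a lookahead the parser cannot decide between expanding α and letting N vanish via β.

Nullable non-terminals: A.
FIRST sets used below: FIRST(B) = { 'x' }, FIRST(D) = { ',' }

A: nullable alternative(s) A → ε; FOLLOW(A) = { $ }
  A → ε: FIRST \ {ε} = { } — this is the only nullable alternative, skip
  A → n n F: FIRST \ {ε} = { 'n' } — disjoint from FOLLOW(A)
  A → B -: FIRST \ {ε} = { 'x' } — disjoint from FOLLOW(A)
  A → D D: FIRST \ {ε} = { ',' } — disjoint from FOLLOW(A)

B, D, F have no nullable alternative, so no FIRST/FOLLOW check is needed there.

No FIRST/FOLLOW conflicts found.

Answer: No FIRST/FOLLOW conflicts.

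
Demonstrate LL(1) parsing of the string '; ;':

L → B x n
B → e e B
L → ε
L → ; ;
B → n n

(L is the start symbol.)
LL(1) parsing maintains a stack (initially the start symbol over $) and the input. At each step: if the stack top is a terminal, match it against the current input token; if it is a non-terminal N, replace it with the RHS of M[N, lookahead] (the unique production whose predict set contains the lookahead).

Stack is shown with the top on the left.

Stack  Input  Action
--------------------
L $    ; ; $  output L → ; ;
; ; $  ; ; $  match ';'
; $    ; $    match ';'
$      $      accept

The string is accepted.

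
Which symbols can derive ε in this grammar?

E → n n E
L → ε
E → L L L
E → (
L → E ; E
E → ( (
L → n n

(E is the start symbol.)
A non-terminal is nullable if it can derive ε (the empty string): either it has an ε-production, or it has a production whose right-hand side consists entirely of nullable non-terminals.

ε-productions: L → ε
So L is immediately nullable.
E → L L L: every symbol on the right is nullable, so E is nullable too.
Every non-terminal is now nullable.
Nullable = { 'E', 'L' }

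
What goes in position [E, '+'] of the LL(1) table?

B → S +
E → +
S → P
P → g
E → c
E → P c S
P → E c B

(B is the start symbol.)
To find M[E, '+'], we find productions for E where '+' is in the predict set (PREDICT(N → α) = (FIRST(α) \ {ε}) ∪ (FOLLOW(N) if α ⇒* ε)).

Relevant sets:
  FIRST(P) = { '+', 'c', 'g' }

E → +: PREDICT = { '+' }
  '+' is in predict set, so this production goes in M[E, '+']
E → c: PREDICT = { 'c' }
E → P c S: PREDICT = { '+', 'c', 'g' }
  '+' is in predict set, so this production goes in M[E, '+']

M[E, '+'] = E → +, E → P c S  (a multiply-defined cell — the grammar is not LL(1))

Answer: E → +, E → P c S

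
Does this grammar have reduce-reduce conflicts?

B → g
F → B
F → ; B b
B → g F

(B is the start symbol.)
Augment with B' → B and build the canonical LR(0) collection (I0 = CLOSURE({[B' → . B]}), then GOTO on every symbol after a dot until no new states appear). It has 8 states:
  I0: { [B → . g F], [B → . g], [B' → . B] }  — shift
  I1: { [B' → B .] }  — accept
  I2: { [B → . g F], [B → . g], [B → g . F], [B → g .], [F → . ; B b], [F → . B] }  — shift, reduce
  I3: { [B → . g F], [B → . g], [F → ; . B b] }  — shift
  I4: { [F → B .] }  — reduce
  I5: { [B → g F .] }  — reduce
  I6: { [F → ; B . b] }  — shift
  I7: { [F → ; B b .] }  — reduce

No state contains more than one complete item.

Answer: No reduce-reduce conflicts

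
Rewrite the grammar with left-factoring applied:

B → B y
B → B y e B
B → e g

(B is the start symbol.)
Left-factoring transforms A → αβ₁ | αβ₂ into A → αA' and A' → β₁ | β₂
(α is the longest common prefix among the alternatives). Repeat until
no nonterminal has two alternatives with a common prefix.

Round 1: B has alternatives sharing prefix 'B y'. Introduce B': B → B y B'
  Add: B' → ε
  Add: B' → e B

No remaining common prefixes — done.

Resulting grammar:
B → B y B'
B' → ε
B' → e B
B → e g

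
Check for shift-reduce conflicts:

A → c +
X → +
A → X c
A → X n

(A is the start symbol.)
A shift-reduce conflict occurs when an LR(0) state has both:
  - a complete (reduce) item [A → α .] (dot at the end), and
  - a shift item [B → β . c γ] (dot before a terminal).

Augment with A' → A and build the canonical LR(0) collection (I0 = CLOSURE({[A' → . A]}), then GOTO on every symbol after a dot until no new states appear). It has 8 states:
  I0: { [A → . X c], [A → . X n], [A → . c +], [A' → . A], [X → . +] }  — shift
  I1: { [X → + .] }  — reduce
  I2: { [A' → A .] }  — accept
  I3: { [A → X . c], [A → X . n] }  — shift
  I4: { [A → c . +] }  — shift
  I5: { [A → c + .] }  — reduce
  I6: { [A → X c .] }  — reduce
  I7: { [A → X n .] }  — reduce

No state contains both a complete item and a shift item.

Answer: No shift-reduce conflicts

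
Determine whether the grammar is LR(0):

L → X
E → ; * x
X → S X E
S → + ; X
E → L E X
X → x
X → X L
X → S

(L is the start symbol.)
No. Shift-reduce conflict between [X → S .] and [S → . + ; X]

Augment with L' → L and build the canonical LR(0) collection (I0 = CLOSURE({[L' → . L]}), then GOTO on every symbol after a dot until no new states appear). It has 18 states:
  I0: { [L → . X], [L' → . L], [S → . + ; X], [X → . S X E], [X → . S], [X → . X L], [X → . x] }  — shift
  I1: { [S → + . ; X] }  — shift
  I2: { [L' → L .] }  — accept
  I3: { [S → . + ; X], [X → . S X E], [X → . S], [X → . X L], [X → . x], [X → S . X E], [X → S .] }  — shift, reduce
  I4: { [L → . X], [L → X .], [S → . + ; X], [X → . S X E], [X → . S], [X → . X L], [X → . x], [X → X . L] }  — shift, reduce
  I5: { [X → x .] }  — reduce
  I6: { [X → X L .] }  — reduce
  I7: { [E → . ; * x], [E → . L E X], [L → . X], [S → . + ; X], [X → . S X E], [X → . S], [X → . X L], [X → . x], [X → S X . E], [X → X . L] }  — shift
  I8: { [E → ; . * x] }  — shift
  I9: { [X → S X E .] }  — reduce
  I10: { [E → . ; * x], [E → . L E X], [E → L . E X], [L → . X], [S → . + ; X], [X → . S X E], [X → . S], [X → . X L], [X → . x], [X → X L .] }  — shift, reduce
  I11: { [E → L E . X], [S → . + ; X], [X → . S X E], [X → . S], [X → . X L], [X → . x] }  — shift
  I12: { [E → . ; * x], [E → . L E X], [E → L . E X], [L → . X], [S → . + ; X], [X → . S X E], [X → . S], [X → . X L], [X → . x] }  — shift
  I13: { [E → L E X .], [L → . X], [S → . + ; X], [X → . S X E], [X → . S], [X → . X L], [X → . x], [X → X . L] }  — shift, reduce
  I14: { [E → ; * . x] }  — shift
  I15: { [E → ; * x .] }  — reduce
  I16: { [S → + ; . X], [S → . + ; X], [X → . S X E], [X → . S], [X → . X L], [X → . x] }  — shift
  I17: { [L → . X], [S → + ; X .], [S → . + ; X], [X → . S X E], [X → . S], [X → . X L], [X → . x], [X → X . L] }  — shift, reduce

Conflict in state I3:
  Shift-reduce conflict between [X → S .] and [S → . + ; X]
So the grammar is NOT LR(0).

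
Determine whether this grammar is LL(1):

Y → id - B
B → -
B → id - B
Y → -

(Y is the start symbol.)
A grammar is LL(1) if for each non-terminal N with multiple productions, the predict sets of those productions are pairwise disjoint, where PREDICT(N → α) = (FIRST(α) \ {ε}) ∪ (FOLLOW(N) if α ⇒* ε).

For Y:
  PREDICT(Y → id '-' B) = { 'id' }
  PREDICT(Y → '-') = { '-' }
For B:
  PREDICT(B → '-') = { '-' }
  PREDICT(B → id '-' B) = { 'id' }

All predict sets are disjoint. The grammar IS LL(1).

Answer: Yes, the grammar is LL(1).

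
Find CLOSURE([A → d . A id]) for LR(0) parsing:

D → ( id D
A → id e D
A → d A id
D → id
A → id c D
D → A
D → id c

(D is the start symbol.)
To compute CLOSURE, for each item [A → α.Bβ] where B is a non-terminal, add [B → .γ] for all productions B → γ; repeat for the newly added items until nothing changes.

Start with: [A → d . A id]
  [A → d . A id] has the dot before A: add [A → . id e D], [A → . d A id], [A → . id c D]
No further items can be added.

CLOSURE = { [A → . d A id], [A → . id c D], [A → . id e D], [A → d . A id] }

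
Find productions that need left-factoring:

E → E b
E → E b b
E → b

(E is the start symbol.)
Left-factoring is needed when two productions for the same non-terminal
share a common prefix on the right-hand side.

Productions for E:
  E → E b
  E → E b b
  E → b

Found common prefix 'E b' in productions for E

Answer: Yes, E has productions with common prefix 'E b'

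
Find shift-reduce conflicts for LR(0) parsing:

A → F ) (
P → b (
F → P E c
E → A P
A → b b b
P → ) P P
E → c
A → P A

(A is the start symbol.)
Yes — I9: [A → P A .] vs [P → . ) P P]

A shift-reduce conflict occurs when an LR(0) state has both:
  - a complete (reduce) item [A → α .] (dot at the end), and
  - a shift item [B → β . c γ] (dot before a terminal).

Augment with A' → A and build the canonical LR(0) collection (I0 = CLOSURE({[A' → . A]}), then GOTO on every symbol after a dot until no new states appear). It has 19 states:
  I0: { [A → . F ) (], [A → . P A], [A → . b b b], [A' → . A], [F → . P E c], [P → . ) P P], [P → . b (] }  — shift
  I1: { [P → ) . P P], [P → . ) P P], [P → . b (] }  — shift
  I2: { [A' → A .] }  — accept
  I3: { [A → F . ) (] }  — shift
  I4: { [A → . F ) (], [A → . P A], [A → . b b b], [A → P . A], [E → . A P], [E → . c], [F → . P E c], [F → P . E c], [P → . ) P P], [P → . b (] }  — shift
  I5: { [A → b . b b], [P → b . (] }  — shift
  I6: { [P → b ( .] }  — reduce
  I7: { [A → b b . b] }  — shift
  I8: { [A → b b b .] }  — reduce
  I9: { [A → P A .], [E → A . P], [P → . ) P P], [P → . b (] }  — shift, reduce
  I10: { [F → P E . c] }  — shift
  I11: { [E → c .] }  — reduce
  I12: { [F → P E c .] }  — reduce
  I13: { [E → A P .] }  — reduce
  I14: { [P → b . (] }  — shift
  I15: { [A → F ) . (] }  — shift
  I16: { [A → F ) ( .] }  — reduce
  I17: { [P → ) P . P], [P → . ) P P], [P → . b (] }  — shift
  I18: { [P → ) P P .] }  — reduce

I9 contains reduce item [A → P A .] and shift items [P → . ) P P], [P → . b (] — shift-reduce conflict.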